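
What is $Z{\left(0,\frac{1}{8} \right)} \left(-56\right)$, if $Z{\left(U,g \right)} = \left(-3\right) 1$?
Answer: $168$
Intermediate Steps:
$Z{\left(U,g \right)} = -3$
$Z{\left(0,\frac{1}{8} \right)} \left(-56\right) = \left(-3\right) \left(-56\right) = 168$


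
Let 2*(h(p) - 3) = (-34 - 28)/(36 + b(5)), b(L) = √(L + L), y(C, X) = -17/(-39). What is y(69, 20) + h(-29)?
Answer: 64400/25077 + 31*√10/1286 ≈ 2.6443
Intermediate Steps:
y(C, X) = 17/39 (y(C, X) = -17*(-1/39) = 17/39)
b(L) = √2*√L (b(L) = √(2*L) = √2*√L)
h(p) = 3 - 31/(36 + √10) (h(p) = 3 + ((-34 - 28)/(36 + √2*√5))/2 = 3 + (-62/(36 + √10))/2 = 3 - 31/(36 + √10))
y(69, 20) + h(-29) = 17/39 + (1371/643 + 31*√10/1286) = 64400/25077 + 31*√10/1286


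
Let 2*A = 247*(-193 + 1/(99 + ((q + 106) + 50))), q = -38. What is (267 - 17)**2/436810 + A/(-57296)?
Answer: 75908423645/135774001748 ≈ 0.55908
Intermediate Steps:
A = -5172180/217 (A = (247*(-193 + 1/(99 + ((-38 + 106) + 50))))/2 = (247*(-193 + 1/(99 + (68 + 50))))/2 = (247*(-193 + 1/(99 + 118)))/2 = (247*(-193 + 1/217))/2 = (247*(-41880/217))/2 = (1/2)*(-10344360/217) = -5172180/217 ≈ -23835.)
(267 - 17)**2/436810 + A/(-57296) = (267 - 17)**2/436810 - 5172180/217/(-57296) = 250**2*(1/436810) - 5172180/217*(-1/57296) = 62500*(1/436810) + 1293045/3108308 = 6250/43681 + 1293045/3108308 = 75908423645/135774001748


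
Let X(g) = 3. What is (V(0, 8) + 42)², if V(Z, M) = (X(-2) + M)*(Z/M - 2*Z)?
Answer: 1764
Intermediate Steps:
V(Z, M) = (3 + M)*(-2*Z + Z/M) (V(Z, M) = (3 + M)*(Z/M - 2*Z) = (3 + M)*(-2*Z + Z/M))
(V(0, 8) + 42)² = (-1*0*(-3 + 8*(5 + 2*8))/8 + 42)² = (-1*0*⅛*(-3 + 8*(5 + 16)) + 42)² = (-1*0*⅛*(-3 + 8*21) + 42)² = (-1*0*⅛*(-3 + 168) + 42)² = (-1*0*⅛*165 + 42)² = (0 + 42)² = 42² = 1764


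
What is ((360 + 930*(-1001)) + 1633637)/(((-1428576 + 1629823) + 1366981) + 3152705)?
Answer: 703067/4720933 ≈ 0.14893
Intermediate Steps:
((360 + 930*(-1001)) + 1633637)/(((-1428576 + 1629823) + 1366981) + 3152705) = ((360 - 930930) + 1633637)/((201247 + 1366981) + 3152705) = (-930570 + 1633637)/(1568228 + 3152705) = 703067/4720933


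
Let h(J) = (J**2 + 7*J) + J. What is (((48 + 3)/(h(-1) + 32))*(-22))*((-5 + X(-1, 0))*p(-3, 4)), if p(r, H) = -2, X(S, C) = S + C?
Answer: -13464/25 ≈ -538.56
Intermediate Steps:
X(S, C) = C + S
h(J) = J**2 + 8*J
(((48 + 3)/(h(-1) + 32))*(-22))*((-5 + X(-1, 0))*p(-3, 4)) = (((48 + 3)/(-(8 - 1) + 32))*(-22))*((-5 + (0 - 1))*(-2)) = ((51/(-1*7 + 32))*(-22))*((-5 - 1)*(-2)) = ((51/(-7 + 32))*(-22))*(-6*(-2)) = ((51/25)*(-22))*12 = -1122/25*12 = -13464/25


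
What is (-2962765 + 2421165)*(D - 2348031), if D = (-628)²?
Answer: 1058095215200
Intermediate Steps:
D = 394384
(-2962765 + 2421165)*(D - 2348031) = (-2962765 + 2421165)*(394384 - 2348031) = -541600*(-1953647) = 1058095215200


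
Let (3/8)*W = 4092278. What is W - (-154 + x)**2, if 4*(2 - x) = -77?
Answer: 522965701/48 ≈ 1.0895e+7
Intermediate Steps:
x = 85/4 (x = 2 - 1/4*(-77) = 2 + 77/4 = 85/4 ≈ 21.250)
W = 32738224/3 (W = (8/3)*4092278 = 32738224/3 ≈ 1.0913e+7)
W - (-154 + x)**2 = 32738224/3 - (-154 + 85/4)**2 = 32738224/3 - (-531/4)**2 = 32738224/3 - 1*281961/16 = 32738224/3 - 281961/16 = 522965701/48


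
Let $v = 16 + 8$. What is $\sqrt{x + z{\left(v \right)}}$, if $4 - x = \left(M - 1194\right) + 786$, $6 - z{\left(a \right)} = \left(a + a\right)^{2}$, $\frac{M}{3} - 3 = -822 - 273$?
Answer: $\sqrt{1390} \approx 37.283$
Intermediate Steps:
$M = -3276$ ($M = 9 + 3 \left(-822 - 273\right) = 9 + 3 \left(-1095\right) = 9 - 3285 = -3276$)
$v = 24$
$z{\left(a \right)} = 6 - 4 a^{2}$ ($z{\left(a \right)} = 6 - \left(a + a\right)^{2} = 6 - \left(2 a\right)^{2} = 6 - 4 a^{2}$)
$x = 3688$ ($x = 4 - \left(\left(-3276 - 1194\right) + 786\right) = 4 - \left(-4470 + 786\right) = 4 - -3684 = 4 + 3684 = 3688$)
$\sqrt{x + z{\left(v \right)}} = \sqrt{3688 + \left(6 - 4 \cdot 24^{2}\right)} = \sqrt{3688 + \left(6 - 2304\right)} = \sqrt{3688 - 2298} = \sqrt{1390}$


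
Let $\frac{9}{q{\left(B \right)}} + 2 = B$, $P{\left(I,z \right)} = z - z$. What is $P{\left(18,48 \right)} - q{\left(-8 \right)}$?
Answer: $\frac{9}{10} \approx 0.9$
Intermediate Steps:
$P{\left(I,z \right)} = 0$
$q{\left(B \right)} = \frac{9}{-2 + B}$
$P{\left(18,48 \right)} - q{\left(-8 \right)} = 0 - \frac{9}{-2 - 8} = 0 - \frac{9}{-10} = 0 - 9 \left(- \frac{1}{10}\right) = 0 - - \frac{9}{10} = 0 + \frac{9}{10} = \frac{9}{10}$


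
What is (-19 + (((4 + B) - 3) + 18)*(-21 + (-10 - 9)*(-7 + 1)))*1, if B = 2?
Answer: 1934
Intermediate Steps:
(-19 + (((4 + B) - 3) + 18)*(-21 + (-10 - 9)*(-7 + 1)))*1 = (-19 + (((4 + 2) - 3) + 18)*(-21 + (-10 - 9)*(-7 + 1)))*1 = (-19 + ((6 - 3) + 18)*(-21 - 19*(-6)))*1 = (-19 + (3 + 18)*(-21 + 114))*1 = (-19 + 21*93)*1 = (-19 + 1953)*1 = 1934*1 = 1934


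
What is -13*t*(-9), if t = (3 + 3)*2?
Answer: 1404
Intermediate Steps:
t = 12 (t = 6*2 = 12)
-13*t*(-9) = -13*12*(-9) = -156*(-9) = 1404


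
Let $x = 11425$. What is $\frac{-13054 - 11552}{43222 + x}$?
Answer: $- \frac{24606}{54647} \approx -0.45027$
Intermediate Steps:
$\frac{-13054 - 11552}{43222 + x} = \frac{-13054 - 11552}{43222 + 11425} = - \frac{24606}{54647}$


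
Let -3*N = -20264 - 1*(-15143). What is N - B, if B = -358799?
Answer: 360506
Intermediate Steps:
N = 1707 (N = -(-20264 - 1*(-15143))/3 = -(-20264 + 15143)/3 = -⅓*(-5121) = 1707)
N - B = 1707 - 1*(-358799) = 1707 + 358799 = 360506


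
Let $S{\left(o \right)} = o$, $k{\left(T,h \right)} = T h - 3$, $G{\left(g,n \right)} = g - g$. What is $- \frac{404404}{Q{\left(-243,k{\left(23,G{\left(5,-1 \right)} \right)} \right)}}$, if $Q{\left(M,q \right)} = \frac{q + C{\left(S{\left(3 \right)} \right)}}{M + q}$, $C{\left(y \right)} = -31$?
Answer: $- \frac{49741692}{17} \approx -2.926 \cdot 10^{6}$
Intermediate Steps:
$G{\left(g,n \right)} = 0$
$k{\left(T,h \right)} = -3 + T h$
$Q{\left(M,q \right)} = \frac{-31 + q}{M + q}$ ($Q{\left(M,q \right)} = \frac{q - 31}{M + q} = \frac{-31 + q}{M + q}$)
$- \frac{404404}{Q{\left(-243,k{\left(23,G{\left(5,-1 \right)} \right)} \right)}} = - \frac{404404}{\frac{1}{-243 + \left(-3 + 23 \cdot 0\right)} \left(-31 + \left(-3 + 23 \cdot 0\right)\right)} = - \frac{404404}{\frac{1}{-243 + \left(-3 + 0\right)} \left(-31 + \left(-3 + 0\right)\right)} = - \frac{404404}{\frac{1}{-243 - 3} \left(-31 - 3\right)} = - \frac{404404}{\frac{1}{-246} \left(-34\right)} = - \frac{404404}{\left(- \frac{1}{246}\right) \left(-34\right)} = - \frac{404404}{\frac{17}{123}} = \left(-404404\right) \frac{123}{17} = - \frac{49741692}{17}$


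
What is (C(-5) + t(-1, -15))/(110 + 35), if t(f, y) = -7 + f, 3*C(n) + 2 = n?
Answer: -31/435 ≈ -0.071264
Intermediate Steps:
C(n) = -2/3 + n/3
(C(-5) + t(-1, -15))/(110 + 35) = ((-2/3 + (1/3)*(-5)) + (-7 - 1))/(110 + 35) = ((-2/3 - 5/3) - 8)/145 = (-7/3 - 8)*(1/145) = -31/3*1/145 = -31/435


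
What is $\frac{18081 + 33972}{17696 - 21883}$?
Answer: $- \frac{52053}{4187} \approx -12.432$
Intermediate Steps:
$\frac{18081 + 33972}{17696 - 21883} = \frac{52053}{-4187} = 52053 \left(- \frac{1}{4187}\right) = - \frac{52053}{4187}$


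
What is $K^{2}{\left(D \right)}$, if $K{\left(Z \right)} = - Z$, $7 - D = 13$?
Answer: $36$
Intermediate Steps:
$D = -6$ ($D = 7 - 13 = -6$)
$K^{2}{\left(D \right)} = \left(\left(-1\right) \left(-6\right)\right)^{2} = 6^{2} = 36$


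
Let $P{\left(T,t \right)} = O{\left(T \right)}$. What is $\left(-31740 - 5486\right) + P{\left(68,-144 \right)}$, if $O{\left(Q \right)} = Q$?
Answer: $-37158$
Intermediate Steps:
$P{\left(T,t \right)} = T$
$\left(-31740 - 5486\right) + P{\left(68,-144 \right)} = \left(-31740 - 5486\right) + 68 = -37226 + 68 = -37158$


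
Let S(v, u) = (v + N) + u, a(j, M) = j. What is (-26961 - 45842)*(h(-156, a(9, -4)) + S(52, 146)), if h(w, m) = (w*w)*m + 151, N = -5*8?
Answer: -15968100399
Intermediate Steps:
N = -40
h(w, m) = 151 + m*w² (h(w, m) = w²*m + 151 = m*w² + 151 = 151 + m*w²)
S(v, u) = -40 + u + v (S(v, u) = (v - 40) + u = (-40 + v) + u = -40 + u + v)
(-26961 - 45842)*(h(-156, a(9, -4)) + S(52, 146)) = (-26961 - 45842)*((151 + 9*(-156)²) + (-40 + 146 + 52)) = -72803*((151 + 9*24336) + 158) = -72803*((151 + 219024) + 158) = -72803*(219175 + 158) = -72803*219333 = -15968100399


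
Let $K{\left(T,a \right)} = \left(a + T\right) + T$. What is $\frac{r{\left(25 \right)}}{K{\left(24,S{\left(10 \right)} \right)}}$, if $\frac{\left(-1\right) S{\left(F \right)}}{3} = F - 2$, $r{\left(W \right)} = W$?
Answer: $\frac{25}{24} \approx 1.0417$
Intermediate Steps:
$S{\left(F \right)} = 6 - 3 F$ ($S{\left(F \right)} = - 3 \left(F - 2\right) = - 3 \left(-2 + F\right) = 6 - 3 F$)
$K{\left(T,a \right)} = a + 2 T$ ($K{\left(T,a \right)} = \left(T + a\right) + T = a + 2 T$)
$\frac{r{\left(25 \right)}}{K{\left(24,S{\left(10 \right)} \right)}} = \frac{25}{\left(6 - 30\right) + 2 \cdot 24} = \frac{25}{\left(6 - 30\right) + 48} = \frac{25}{-24 + 48} = \frac{25}{24}$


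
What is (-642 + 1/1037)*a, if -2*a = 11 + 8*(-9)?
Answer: -665753/34 ≈ -19581.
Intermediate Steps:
a = 61/2 (a = -(11 + 8*(-9))/2 = -(11 - 72)/2 = -½*(-61) = 61/2 ≈ 30.500)
(-642 + 1/1037)*a = (-642 + 1/1037)*(61/2) = -665753/1037*61/2 = -665753/34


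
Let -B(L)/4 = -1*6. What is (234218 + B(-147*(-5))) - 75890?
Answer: 158352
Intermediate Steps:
B(L) = 24 (B(L) = -(-4)*6 = -4*(-6) = 24)
(234218 + B(-147*(-5))) - 75890 = (234218 + 24) - 75890 = 234242 - 75890 = 158352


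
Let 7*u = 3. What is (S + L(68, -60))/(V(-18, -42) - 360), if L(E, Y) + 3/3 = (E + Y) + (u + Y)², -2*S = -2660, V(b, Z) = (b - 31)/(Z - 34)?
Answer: -18194552/1338239 ≈ -13.596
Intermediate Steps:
u = 3/7 (u = (⅐)*3 = 3/7 ≈ 0.42857)
V(b, Z) = (-31 + b)/(-34 + Z)
S = 1330 (S = -½*(-2660) = 1330)
L(E, Y) = -1 + E + Y + (3/7 + Y)² (L(E, Y) = -1 + ((E + Y) + (3/7 + Y)²) = -1 + (E + Y + (3/7 + Y)²) = -1 + E + Y + (3/7 + Y)²)
(S + L(68, -60))/(V(-18, -42) - 360) = (1330 + (-40/49 + 68 + (-60)² + (13/7)*(-60)))/((-31 - 18)/(-34 - 42) - 360) = (1330 + (-40/49 + 68 + 3600 - 780/7))/(-49/(-76) - 360) = (1330 + 174232/49)/(-1/76*(-49) - 360) = 239402/(49*(49/76 - 360)) = 239402/(49*(-27311/76)) = (239402/49)*(-76/27311) = -18194552/1338239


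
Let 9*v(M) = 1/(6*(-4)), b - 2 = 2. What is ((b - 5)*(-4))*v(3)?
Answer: -1/54 ≈ -0.018519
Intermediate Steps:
b = 4 (b = 2 + 2 = 4)
v(M) = -1/216 (v(M) = 1/(9*((6*(-4)))) = (⅑)/(-24) = (⅑)*(-1/24) = -1/216)
((b - 5)*(-4))*v(3) = ((4 - 5)*(-4))*(-1/216) = -1*(-4)*(-1/216) = 4*(-1/216) = -1/54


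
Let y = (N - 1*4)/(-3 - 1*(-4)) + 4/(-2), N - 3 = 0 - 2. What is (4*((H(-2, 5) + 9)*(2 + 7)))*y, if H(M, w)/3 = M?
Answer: -540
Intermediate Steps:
N = 1 (N = 3 + (0 - 2) = 3 - 2 = 1)
H(M, w) = 3*M
y = -5 (y = (1 - 1*4)/(-3 - 1*(-4)) + 4/(-2) = (1 - 4)/(-3 + 4) + 4*(-½) = -3/1 - 2 = -3*1 - 2 = -3 - 2 = -5)
(4*((H(-2, 5) + 9)*(2 + 7)))*y = (4*((3*(-2) + 9)*(2 + 7)))*(-5) = (4*((-6 + 9)*9))*(-5) = (4*(3*9))*(-5) = (4*27)*(-5) = 108*(-5) = -540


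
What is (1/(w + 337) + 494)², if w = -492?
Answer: 5862811761/24025 ≈ 2.4403e+5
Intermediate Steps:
(1/(w + 337) + 494)² = (1/(-492 + 337) + 494)² = (1/(-155) + 494)² = (-1/155 + 494)² = (76569/155)² = 5862811761/24025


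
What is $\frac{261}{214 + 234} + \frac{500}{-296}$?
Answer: $- \frac{18343}{16576} \approx -1.1066$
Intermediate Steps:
$\frac{261}{214 + 234} + \frac{500}{-296} = \frac{261}{448} + 500 \left(- \frac{1}{296}\right) = 261 \cdot \frac{1}{448} - \frac{125}{74} = \frac{261}{448} - \frac{125}{74} = - \frac{18343}{16576}$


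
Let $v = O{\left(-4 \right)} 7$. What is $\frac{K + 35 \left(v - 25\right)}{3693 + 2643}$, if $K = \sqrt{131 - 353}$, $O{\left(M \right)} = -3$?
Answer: $- \frac{805}{3168} + \frac{i \sqrt{222}}{6336} \approx -0.2541 + 0.0023516 i$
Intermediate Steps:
$v = -21$ ($v = \left(-3\right) 7 = -21$)
$K = i \sqrt{222}$ ($K = \sqrt{-222} = i \sqrt{222} \approx 14.9 i$)
$\frac{K + 35 \left(v - 25\right)}{3693 + 2643} = \frac{i \sqrt{222} + 35 \left(-21 - 25\right)}{3693 + 2643} = \frac{i \sqrt{222} + 35 \left(-21 - 25\right)}{6336} = \left(i \sqrt{222} + 35 \left(-21 - 25\right)\right) \frac{1}{6336} = \left(i \sqrt{222} + 35 \left(-46\right)\right) \frac{1}{6336} = \left(i \sqrt{222} - 1610\right) \frac{1}{6336} = \left(-1610 + i \sqrt{222}\right) \frac{1}{6336} = - \frac{805}{3168} + \frac{i \sqrt{222}}{6336}$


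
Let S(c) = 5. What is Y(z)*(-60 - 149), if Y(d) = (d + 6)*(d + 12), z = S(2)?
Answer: -39083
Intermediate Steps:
z = 5
Y(d) = (6 + d)*(12 + d)
Y(z)*(-60 - 149) = (72 + 5² + 18*5)*(-60 - 149) = (72 + 25 + 90)*(-209) = 187*(-209) = -39083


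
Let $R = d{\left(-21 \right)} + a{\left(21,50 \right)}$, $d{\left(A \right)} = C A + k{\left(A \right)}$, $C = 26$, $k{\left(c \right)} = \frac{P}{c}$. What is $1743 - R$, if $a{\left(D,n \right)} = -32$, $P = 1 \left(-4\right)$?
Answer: $\frac{48737}{21} \approx 2320.8$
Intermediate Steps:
$P = -4$
$k{\left(c \right)} = - \frac{4}{c}$
$d{\left(A \right)} = - \frac{4}{A} + 26 A$ ($d{\left(A \right)} = 26 A - \frac{4}{A} = - \frac{4}{A} + 26 A$)
$R = - \frac{12134}{21}$ ($R = \left(- \frac{4}{-21} + 26 \left(-21\right)\right) - 32 = \left(\left(-4\right) \left(- \frac{1}{21}\right) - 546\right) - 32 = \left(\frac{4}{21} - 546\right) - 32 = - \frac{11462}{21} - 32 = - \frac{12134}{21} \approx -577.81$)
$1743 - R = 1743 - - \frac{12134}{21} = 1743 + \frac{12134}{21} = \frac{48737}{21}$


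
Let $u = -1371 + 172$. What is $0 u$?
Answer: $0$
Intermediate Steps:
$u = -1199$
$0 u = 0 \left(-1199\right) = 0$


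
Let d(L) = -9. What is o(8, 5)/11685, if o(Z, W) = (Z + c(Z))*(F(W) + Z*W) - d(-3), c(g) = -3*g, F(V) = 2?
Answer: -221/3895 ≈ -0.056739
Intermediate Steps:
o(Z, W) = 9 - 2*Z*(2 + W*Z) (o(Z, W) = (Z - 3*Z)*(2 + Z*W) - 1*(-9) = (-2*Z)*(2 + W*Z) + 9 = -2*Z*(2 + W*Z) + 9 = 9 - 2*Z*(2 + W*Z))
o(8, 5)/11685 = (9 - 4*8 - 2*5*8²)/11685 = (9 - 32 - 2*5*64)*(1/11685) = (9 - 32 - 640)*(1/11685) = -663*1/11685 = -221/3895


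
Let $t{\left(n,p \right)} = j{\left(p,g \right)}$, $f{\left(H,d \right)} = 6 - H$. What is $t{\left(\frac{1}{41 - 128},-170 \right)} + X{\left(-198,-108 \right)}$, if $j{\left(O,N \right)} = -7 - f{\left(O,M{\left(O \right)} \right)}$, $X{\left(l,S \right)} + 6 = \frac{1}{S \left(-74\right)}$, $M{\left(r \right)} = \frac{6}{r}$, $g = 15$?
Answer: $- \frac{1510487}{7992} \approx -189.0$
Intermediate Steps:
$X{\left(l,S \right)} = -6 - \frac{1}{74 S}$ ($X{\left(l,S \right)} = -6 + \frac{1}{S \left(-74\right)} = -6 + \frac{1}{S} \left(- \frac{1}{74}\right) = -6 - \frac{1}{74 S}$)
$j{\left(O,N \right)} = -13 + O$ ($j{\left(O,N \right)} = -7 - \left(6 - O\right) = -7 + \left(-6 + O\right) = -13 + O$)
$t{\left(n,p \right)} = -13 + p$
$t{\left(\frac{1}{41 - 128},-170 \right)} + X{\left(-198,-108 \right)} = \left(-13 - 170\right) - \left(6 + \frac{1}{74 \left(-108\right)}\right) = -183 - \frac{47951}{7992} = - \frac{1510487}{7992}$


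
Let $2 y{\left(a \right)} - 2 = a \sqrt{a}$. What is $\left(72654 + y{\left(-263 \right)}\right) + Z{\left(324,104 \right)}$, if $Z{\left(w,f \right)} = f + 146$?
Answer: $72905 - \frac{263 i \sqrt{263}}{2} \approx 72905.0 - 2132.6 i$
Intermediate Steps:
$Z{\left(w,f \right)} = 146 + f$
$y{\left(a \right)} = 1 + \frac{a^{\frac{3}{2}}}{2}$ ($y{\left(a \right)} = 1 + \frac{a \sqrt{a}}{2} = 1 + \frac{a^{\frac{3}{2}}}{2}$)
$\left(72654 + y{\left(-263 \right)}\right) + Z{\left(324,104 \right)} = \left(72654 + \left(1 + \frac{\left(-263\right)^{\frac{3}{2}}}{2}\right)\right) + \left(146 + 104\right) = \left(72654 + \left(1 + \frac{\left(-263\right) i \sqrt{263}}{2}\right)\right) + 250 = \left(72654 + \left(1 - \frac{263 i \sqrt{263}}{2}\right)\right) + 250 = \left(72655 - \frac{263 i \sqrt{263}}{2}\right) + 250 = 72905 - \frac{263 i \sqrt{263}}{2}$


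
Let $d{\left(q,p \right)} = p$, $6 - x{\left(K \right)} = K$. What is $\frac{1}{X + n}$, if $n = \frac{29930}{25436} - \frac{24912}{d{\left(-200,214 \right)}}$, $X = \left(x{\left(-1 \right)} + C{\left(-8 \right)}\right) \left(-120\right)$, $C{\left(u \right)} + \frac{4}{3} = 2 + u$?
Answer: $- \frac{1360826}{102381113} \approx -0.013292$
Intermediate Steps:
$x{\left(K \right)} = 6 - K$
$C{\left(u \right)} = \frac{2}{3} + u$ ($C{\left(u \right)} = - \frac{4}{3} + \left(2 + u\right) = \frac{2}{3} + u$)
$X = 40$ ($X = \left(\left(6 - -1\right) + \left(\frac{2}{3} - 8\right)\right) \left(-120\right) = \left(\left(6 + 1\right) - \frac{22}{3}\right) \left(-120\right) = \left(7 - \frac{22}{3}\right) \left(-120\right) = \left(- \frac{1}{3}\right) \left(-120\right) = 40$)
$n = - \frac{156814153}{1360826}$ ($n = \frac{29930}{25436} - \frac{24912}{214} = 29930 \cdot \frac{1}{25436} - \frac{12456}{107} = \frac{14965}{12718} - \frac{12456}{107} = - \frac{156814153}{1360826} \approx -115.23$)
$\frac{1}{X + n} = \frac{1}{40 - \frac{156814153}{1360826}} = \frac{1}{- \frac{102381113}{1360826}} = - \frac{1360826}{102381113}$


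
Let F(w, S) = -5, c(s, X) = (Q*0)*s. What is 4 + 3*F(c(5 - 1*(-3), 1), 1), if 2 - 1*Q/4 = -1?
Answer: -11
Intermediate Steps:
Q = 12 (Q = 8 - 4*(-1) = 8 + 4 = 12)
c(s, X) = 0 (c(s, X) = (12*0)*s = 0*s = 0)
4 + 3*F(c(5 - 1*(-3), 1), 1) = 4 + 3*(-5) = 4 - 15 = -11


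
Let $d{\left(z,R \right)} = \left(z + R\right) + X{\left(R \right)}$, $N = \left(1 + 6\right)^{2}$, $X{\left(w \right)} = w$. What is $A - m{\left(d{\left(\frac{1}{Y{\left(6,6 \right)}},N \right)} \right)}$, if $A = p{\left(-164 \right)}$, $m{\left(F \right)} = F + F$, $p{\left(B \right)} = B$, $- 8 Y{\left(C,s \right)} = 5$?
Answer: $- \frac{1784}{5} \approx -356.8$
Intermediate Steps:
$Y{\left(C,s \right)} = - \frac{5}{8}$ ($Y{\left(C,s \right)} = \left(- \frac{1}{8}\right) 5 = - \frac{5}{8}$)
$N = 49$ ($N = 7^{2} = 49$)
$d{\left(z,R \right)} = z + 2 R$ ($d{\left(z,R \right)} = \left(z + R\right) + R = \left(R + z\right) + R = z + 2 R$)
$m{\left(F \right)} = 2 F$
$A = -164$
$A - m{\left(d{\left(\frac{1}{Y{\left(6,6 \right)}},N \right)} \right)} = -164 - 2 \left(\frac{1}{- \frac{5}{8}} + 2 \cdot 49\right) = -164 - 2 \left(- \frac{8}{5} + 98\right) = -164 - 2 \cdot \frac{482}{5} = -164 - \frac{964}{5} = - \frac{1784}{5}$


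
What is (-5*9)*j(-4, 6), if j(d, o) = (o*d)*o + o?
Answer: 6210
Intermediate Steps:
j(d, o) = o + d*o² (j(d, o) = (d*o)*o + o = d*o² + o = o + d*o²)
(-5*9)*j(-4, 6) = (-5*9)*(6*(1 - 4*6)) = -270*(1 - 24) = -270*(-23) = -45*(-138) = 6210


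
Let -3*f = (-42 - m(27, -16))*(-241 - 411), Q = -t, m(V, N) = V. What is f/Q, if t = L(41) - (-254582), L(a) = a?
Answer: 14996/254623 ≈ 0.058895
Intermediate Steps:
t = 254623 (t = 41 - (-254582) = 41 - 1*(-254582) = 41 + 254582 = 254623)
Q = -254623 (Q = -1*254623 = -254623)
f = -14996 (f = -(-42 - 1*27)*(-241 - 411)/3 = -(-42 - 27)*(-652)/3 = -(-23)*(-652) = -⅓*44988 = -14996)
f/Q = -14996/(-254623) = -14996*(-1/254623) = 14996/254623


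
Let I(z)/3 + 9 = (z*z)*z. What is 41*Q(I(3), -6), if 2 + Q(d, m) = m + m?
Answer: -574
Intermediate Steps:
I(z) = -27 + 3*z³ (I(z) = -27 + 3*((z*z)*z) = -27 + 3*(z²*z) = -27 + 3*z³)
Q(d, m) = -2 + 2*m (Q(d, m) = -2 + (m + m) = -2 + 2*m)
41*Q(I(3), -6) = 41*(-2 + 2*(-6)) = 41*(-2 - 12) = 41*(-14) = -574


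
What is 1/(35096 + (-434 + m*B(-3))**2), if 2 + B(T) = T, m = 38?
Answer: 1/424472 ≈ 2.3559e-6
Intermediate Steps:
B(T) = -2 + T
1/(35096 + (-434 + m*B(-3))**2) = 1/(35096 + (-434 + 38*(-2 - 3))**2) = 1/(35096 + (-434 + 38*(-5))**2) = 1/(35096 + (-434 - 190)**2) = 1/(35096 + (-624)**2) = 1/(35096 + 389376) = 1/424472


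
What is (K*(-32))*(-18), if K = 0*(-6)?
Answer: 0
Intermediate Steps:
K = 0
(K*(-32))*(-18) = (0*(-32))*(-18) = 0*(-18) = 0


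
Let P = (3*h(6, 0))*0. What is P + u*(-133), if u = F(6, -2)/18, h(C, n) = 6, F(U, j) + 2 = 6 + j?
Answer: -133/9 ≈ -14.778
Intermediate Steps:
F(U, j) = 4 + j (F(U, j) = -2 + (6 + j) = 4 + j)
u = 1/9 (u = (4 - 2)/18 = 2*(1/18) = 1/9 ≈ 0.11111)
P = 0 (P = (3*6)*0 = 18*0 = 0)
P + u*(-133) = 0 + (1/9)*(-133) = 0 - 133/9 = -133/9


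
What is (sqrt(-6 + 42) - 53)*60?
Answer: -2820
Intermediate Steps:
(sqrt(-6 + 42) - 53)*60 = (sqrt(36) - 53)*60 = (6 - 53)*60 = -47*60 = -2820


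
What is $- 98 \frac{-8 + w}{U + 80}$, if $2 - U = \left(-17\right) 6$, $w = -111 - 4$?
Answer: $\frac{6027}{92} \approx 65.511$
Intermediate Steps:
$w = -115$ ($w = -111 - 4 = -115$)
$U = 104$ ($U = 2 - \left(-17\right) 6 = 2 - -102 = 2 + 102 = 104$)
$- 98 \frac{-8 + w}{U + 80} = - 98 \frac{-8 - 115}{104 + 80} = - 98 \left(- \frac{123}{184}\right) = - 98 \left(\left(-123\right) \frac{1}{184}\right) = \left(-98\right) \left(- \frac{123}{184}\right) = \frac{6027}{92}$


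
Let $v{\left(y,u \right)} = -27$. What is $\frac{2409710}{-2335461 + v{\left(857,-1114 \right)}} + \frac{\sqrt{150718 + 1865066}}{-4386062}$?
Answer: $- \frac{1204855}{1167744} - \frac{3 \sqrt{55994}}{2193031} \approx -1.0321$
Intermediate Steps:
$\frac{2409710}{-2335461 + v{\left(857,-1114 \right)}} + \frac{\sqrt{150718 + 1865066}}{-4386062} = \frac{2409710}{-2335461 - 27} + \frac{\sqrt{150718 + 1865066}}{-4386062} = \frac{2409710}{-2335488} + \sqrt{2015784} \left(- \frac{1}{4386062}\right) = 2409710 \left(- \frac{1}{2335488}\right) + 6 \sqrt{55994} \left(- \frac{1}{4386062}\right) = - \frac{1204855}{1167744} - \frac{3 \sqrt{55994}}{2193031}$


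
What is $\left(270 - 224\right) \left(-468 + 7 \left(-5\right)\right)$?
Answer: $-23138$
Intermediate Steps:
$\left(270 - 224\right) \left(-468 + 7 \left(-5\right)\right) = 46 \left(-468 - 35\right) = 46 \left(-503\right) = -23138$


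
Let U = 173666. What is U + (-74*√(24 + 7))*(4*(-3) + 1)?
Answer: 173666 + 814*√31 ≈ 1.7820e+5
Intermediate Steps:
U + (-74*√(24 + 7))*(4*(-3) + 1) = 173666 + (-74*√(24 + 7))*(4*(-3) + 1) = 173666 + (-74*√31)*(-12 + 1) = 173666 - 74*√31*(-11) = 173666 + 814*√31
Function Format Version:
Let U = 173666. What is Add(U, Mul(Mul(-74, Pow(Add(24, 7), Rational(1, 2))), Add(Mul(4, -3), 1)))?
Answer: Add(173666, Mul(814, Pow(31, Rational(1, 2)))) ≈ 1.7820e+5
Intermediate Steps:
Add(U, Mul(Mul(-74, Pow(Add(24, 7), Rational(1, 2))), Add(Mul(4, -3), 1))) = Add(173666, Mul(Mul(-74, Pow(Add(24, 7), Rational(1, 2))), Add(Mul(4, -3), 1))) = Add(173666, Mul(Mul(-74, Pow(31, Rational(1, 2))), Add(-12, 1))) = Add(173666, Mul(Mul(-74, Pow(31, Rational(1, 2))), -11)) = Add(173666, Mul(814, Pow(31, Rational(1, 2))))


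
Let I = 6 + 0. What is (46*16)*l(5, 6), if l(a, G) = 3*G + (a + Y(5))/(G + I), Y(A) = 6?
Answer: 41768/3 ≈ 13923.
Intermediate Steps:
I = 6
l(a, G) = 3*G + (6 + a)/(6 + G) (l(a, G) = 3*G + (a + 6)/(G + 6) = 3*G + (6 + a)/(6 + G))
(46*16)*l(5, 6) = (46*16)*((6 + 5 + 3*6² + 18*6)/(6 + 6)) = 736*((6 + 5 + 3*36 + 108)/12) = 736*((6 + 5 + 108 + 108)/12) = 736*((1/12)*227) = 736*(227/12) = 41768/3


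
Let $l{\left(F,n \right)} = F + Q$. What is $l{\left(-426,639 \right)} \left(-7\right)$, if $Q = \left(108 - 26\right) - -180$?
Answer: $1148$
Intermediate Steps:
$Q = 262$ ($Q = \left(108 - 26\right) + 180 = 82 + 180 = 262$)
$l{\left(F,n \right)} = 262 + F$ ($l{\left(F,n \right)} = F + 262 = 262 + F$)
$l{\left(-426,639 \right)} \left(-7\right) = \left(262 - 426\right) \left(-7\right) = \left(-164\right) \left(-7\right) = 1148$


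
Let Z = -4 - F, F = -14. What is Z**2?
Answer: 100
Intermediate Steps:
Z = 10 (Z = -4 - 1*(-14) = -4 + 14 = 10)
Z**2 = 10**2 = 100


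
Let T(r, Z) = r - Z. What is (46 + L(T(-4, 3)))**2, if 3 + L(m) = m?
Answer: 1296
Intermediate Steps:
L(m) = -3 + m
(46 + L(T(-4, 3)))**2 = (46 + (-3 + (-4 - 1*3)))**2 = (46 + (-3 + (-4 - 3)))**2 = (46 + (-3 - 7))**2 = (46 - 10)**2 = 36**2 = 1296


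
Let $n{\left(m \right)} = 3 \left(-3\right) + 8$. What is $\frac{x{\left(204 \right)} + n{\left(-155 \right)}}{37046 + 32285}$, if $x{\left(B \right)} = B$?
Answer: $\frac{203}{69331} \approx 0.002928$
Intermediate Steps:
$n{\left(m \right)} = -1$ ($n{\left(m \right)} = -9 + 8 = -1$)
$\frac{x{\left(204 \right)} + n{\left(-155 \right)}}{37046 + 32285} = \frac{204 - 1}{37046 + 32285} = \frac{203}{69331}$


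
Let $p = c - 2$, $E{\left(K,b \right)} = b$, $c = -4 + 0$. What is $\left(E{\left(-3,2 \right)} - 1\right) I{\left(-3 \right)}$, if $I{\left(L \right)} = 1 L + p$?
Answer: $-9$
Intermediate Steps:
$c = -4$
$p = -6$ ($p = -4 - 2 = -6$)
$I{\left(L \right)} = -6 + L$ ($I{\left(L \right)} = 1 L - 6 = L - 6 = -6 + L$)
$\left(E{\left(-3,2 \right)} - 1\right) I{\left(-3 \right)} = \left(2 - 1\right) \left(-6 - 3\right) = 1 \left(-9\right) = -9$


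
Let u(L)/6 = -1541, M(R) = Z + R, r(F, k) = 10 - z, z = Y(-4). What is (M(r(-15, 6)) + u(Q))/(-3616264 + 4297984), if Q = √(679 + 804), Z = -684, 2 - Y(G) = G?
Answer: -4963/340860 ≈ -0.014560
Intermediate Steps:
Y(G) = 2 - G
z = 6 (z = 2 - 1*(-4) = 2 + 4 = 6)
r(F, k) = 4 (r(F, k) = 10 - 1*6 = 10 - 6 = 4)
M(R) = -684 + R
Q = √1483 ≈ 38.510
u(L) = -9246 (u(L) = 6*(-1541) = -9246)
(M(r(-15, 6)) + u(Q))/(-3616264 + 4297984) = ((-684 + 4) - 9246)/(-3616264 + 4297984) = (-680 - 9246)/681720 = -9926*1/681720 = -4963/340860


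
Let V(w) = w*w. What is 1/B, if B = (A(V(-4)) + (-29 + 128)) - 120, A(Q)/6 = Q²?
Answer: 1/1515 ≈ 0.00066007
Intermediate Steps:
V(w) = w²
A(Q) = 6*Q²
B = 1515 (B = (6*((-4)²)² + (-29 + 128)) - 120 = (6*16² + 99) - 120 = (6*256 + 99) - 120 = (1536 + 99) - 120 = 1635 - 120 = 1515)
1/B = 1/1515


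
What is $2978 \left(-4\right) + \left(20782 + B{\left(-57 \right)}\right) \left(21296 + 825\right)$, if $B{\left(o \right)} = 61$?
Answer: $461056091$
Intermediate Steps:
$2978 \left(-4\right) + \left(20782 + B{\left(-57 \right)}\right) \left(21296 + 825\right) = 2978 \left(-4\right) + \left(20782 + 61\right) \left(21296 + 825\right) = -11912 + 20843 \cdot 22121 = -11912 + 461068003 = 461056091$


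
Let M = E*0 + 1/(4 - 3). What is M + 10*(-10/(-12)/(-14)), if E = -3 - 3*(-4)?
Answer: 17/42 ≈ 0.40476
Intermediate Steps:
E = 9 (E = -3 + 12 = 9)
M = 1 (M = 9*0 + 1/(4 - 3) = 0 + 1/1 = 0 + 1 = 1)
M + 10*(-10/(-12)/(-14)) = 1 + 10*(-10/(-12)/(-14)) = 1 + 10*(-10*(-1/12)*(-1/14)) = 1 + 10*((⅚)*(-1/14)) = 1 + 10*(-5/84) = 1 - 25/42 = 17/42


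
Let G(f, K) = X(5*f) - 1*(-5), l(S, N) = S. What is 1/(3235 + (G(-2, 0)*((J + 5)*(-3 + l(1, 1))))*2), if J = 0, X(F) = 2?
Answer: 1/3095 ≈ 0.00032310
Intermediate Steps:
G(f, K) = 7 (G(f, K) = 2 - 1*(-5) = 2 + 5 = 7)
1/(3235 + (G(-2, 0)*((J + 5)*(-3 + l(1, 1))))*2) = 1/(3235 + (7*((0 + 5)*(-3 + 1)))*2) = 1/(3235 + (7*(5*(-2)))*2) = 1/(3235 + (7*(-10))*2) = 1/(3235 - 70*2) = 1/(3235 - 140) = 1/3095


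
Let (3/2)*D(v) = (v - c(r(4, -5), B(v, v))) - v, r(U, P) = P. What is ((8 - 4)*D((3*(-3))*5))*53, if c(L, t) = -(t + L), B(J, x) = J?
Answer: -21200/3 ≈ -7066.7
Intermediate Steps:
c(L, t) = -L - t (c(L, t) = -(L + t) = -L - t)
D(v) = -10/3 + 2*v/3 (D(v) = 2*((v - (-1*(-5) - v)) - v)/3 = 2*((v - (5 - v)) - v)/3 = 2*((v + (-5 + v)) - v)/3 = 2*((-5 + 2*v) - v)/3 = 2*(-5 + v)/3 = -10/3 + 2*v/3)
((8 - 4)*D((3*(-3))*5))*53 = ((8 - 4)*(-10/3 + 2*((3*(-3))*5)/3))*53 = (4*(-10/3 + 2*(-9*5)/3))*53 = (4*(-10/3 + (2/3)*(-45)))*53 = (4*(-10/3 - 30))*53 = (4*(-100/3))*53 = -400/3*53 = -21200/3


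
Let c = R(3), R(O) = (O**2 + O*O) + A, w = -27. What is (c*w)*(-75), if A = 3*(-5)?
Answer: 6075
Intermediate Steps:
A = -15
R(O) = -15 + 2*O**2 (R(O) = (O**2 + O*O) - 15 = (O**2 + O**2) - 15 = 2*O**2 - 15 = -15 + 2*O**2)
c = 3 (c = -15 + 2*3**2 = -15 + 2*9 = -15 + 18 = 3)
(c*w)*(-75) = (3*(-27))*(-75) = -81*(-75) = 6075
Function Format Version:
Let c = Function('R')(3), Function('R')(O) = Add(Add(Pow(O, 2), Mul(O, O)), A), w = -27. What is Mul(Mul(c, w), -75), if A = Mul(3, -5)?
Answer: 6075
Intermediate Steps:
A = -15
Function('R')(O) = Add(-15, Mul(2, Pow(O, 2))) (Function('R')(O) = Add(Add(Pow(O, 2), Mul(O, O)), -15) = Add(Add(Pow(O, 2), Pow(O, 2)), -15) = Add(Mul(2, Pow(O, 2)), -15) = Add(-15, Mul(2, Pow(O, 2))))
c = 3 (c = Add(-15, Mul(2, Pow(3, 2))) = Add(-15, Mul(2, 9)) = Add(-15, 18) = 3)
Mul(Mul(c, w), -75) = Mul(Mul(3, -27), -75) = Mul(-81, -75) = 6075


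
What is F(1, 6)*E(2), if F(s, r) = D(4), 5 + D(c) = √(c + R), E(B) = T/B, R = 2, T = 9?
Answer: -45/2 + 9*√6/2 ≈ -11.477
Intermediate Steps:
E(B) = 9/B
D(c) = -5 + √(2 + c) (D(c) = -5 + √(c + 2) = -5 + √(2 + c))
F(s, r) = -5 + √6 (F(s, r) = -5 + √(2 + 4) = -5 + √6)
F(1, 6)*E(2) = (-5 + √6)*(9/2) = -45/2 + 9*√6/2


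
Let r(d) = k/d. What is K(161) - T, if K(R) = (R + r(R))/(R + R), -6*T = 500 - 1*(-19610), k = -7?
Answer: 37239218/11109 ≈ 3352.2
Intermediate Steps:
r(d) = -7/d
T = -10055/3 (T = -(500 - 1*(-19610))/6 = -(500 + 19610)/6 = -1/6*20110 = -10055/3 ≈ -3351.7)
K(R) = (R - 7/R)/(2*R) (K(R) = (R - 7/R)/(R + R) = (R - 7/R)/((2*R)) = (R - 7/R)*(1/(2*R)) = (R - 7/R)/(2*R))
K(161) - T = (1/2)*(-7 + 161**2)/161**2 - 1*(-10055/3) = (1/2)*(1/25921)*(-7 + 25921) + 10055/3 = (1/2)*(1/25921)*25914 + 10055/3 = 1851/3703 + 10055/3 = 37239218/11109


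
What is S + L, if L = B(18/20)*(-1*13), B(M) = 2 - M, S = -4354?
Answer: -43683/10 ≈ -4368.3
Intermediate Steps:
L = -143/10 (L = (2 - 18/20)*(-1*13) = (2 - 18/20)*(-13) = (2 - 1*9/10)*(-13) = (2 - 9/10)*(-13) = (11/10)*(-13) = -143/10 ≈ -14.300)
S + L = -4354 - 143/10 = -43683/10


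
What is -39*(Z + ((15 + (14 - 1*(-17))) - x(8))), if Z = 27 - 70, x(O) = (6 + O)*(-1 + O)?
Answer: 3705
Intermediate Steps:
x(O) = (-1 + O)*(6 + O)
Z = -43
-39*(Z + ((15 + (14 - 1*(-17))) - x(8))) = -39*(-43 + ((15 + (14 - 1*(-17))) - (-6 + 8² + 5*8))) = -39*(-43 + ((15 + (14 + 17)) - (-6 + 64 + 40))) = -39*(-43 + ((15 + 31) - 1*98)) = -39*(-43 + (46 - 98)) = -39*(-43 - 52) = -39*(-95) = 3705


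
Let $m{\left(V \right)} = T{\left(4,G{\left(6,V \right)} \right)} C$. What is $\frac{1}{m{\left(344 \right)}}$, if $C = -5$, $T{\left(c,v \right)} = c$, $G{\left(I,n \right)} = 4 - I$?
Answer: $- \frac{1}{20} \approx -0.05$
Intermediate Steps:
$m{\left(V \right)} = -20$ ($m{\left(V \right)} = 4 \left(-5\right) = -20$)
$\frac{1}{m{\left(344 \right)}} = \frac{1}{-20} = - \frac{1}{20}$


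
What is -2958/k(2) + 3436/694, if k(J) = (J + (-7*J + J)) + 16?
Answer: -169353/347 ≈ -488.05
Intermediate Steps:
k(J) = 16 - 5*J (k(J) = (J - 6*J) + 16 = -5*J + 16 = 16 - 5*J)
-2958/k(2) + 3436/694 = -2958/(16 - 5*2) + 3436/694 = -2958/(16 - 10) + 3436*(1/694) = -2958/6 + 1718/347 = -2958*⅙ + 1718/347 = -493 + 1718/347 = -169353/347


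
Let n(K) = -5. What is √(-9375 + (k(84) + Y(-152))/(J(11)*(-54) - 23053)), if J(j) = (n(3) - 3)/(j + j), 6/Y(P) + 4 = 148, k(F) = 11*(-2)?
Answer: I*√86663020717539006/3040404 ≈ 96.825*I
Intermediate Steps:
k(F) = -22
Y(P) = 1/24 (Y(P) = 6/(-4 + 148) = 6/144 = 6*(1/144) = 1/24)
J(j) = -4/j (J(j) = (-5 - 3)/(j + j) = -8*1/(2*j) = -4/j)
√(-9375 + (k(84) + Y(-152))/(J(11)*(-54) - 23053)) = √(-9375 + (-22 + 1/24)/(-4/11*(-54) - 23053)) = √(-9375 - 527/(24*(-4*1/11*(-54) - 23053))) = √(-9375 - 527/(24*(-4/11*(-54) - 23053))) = √(-9375 - 527/(24*(216/11 - 23053))) = √(-9375 - 527/(24*(-253367/11))) = √(-9375 - 527/24*(-11/253367)) = √(-9375 + 5797/6080808) = √(-57007569203/6080808) = I*√86663020717539006/3040404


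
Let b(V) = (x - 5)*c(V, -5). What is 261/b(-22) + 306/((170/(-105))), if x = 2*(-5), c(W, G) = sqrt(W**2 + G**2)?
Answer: -189 - 87*sqrt(509)/2545 ≈ -189.77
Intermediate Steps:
c(W, G) = sqrt(G**2 + W**2)
x = -10
b(V) = -15*sqrt(25 + V**2) (b(V) = (-10 - 5)*sqrt((-5)**2 + V**2) = -15*sqrt(25 + V**2))
261/b(-22) + 306/((170/(-105))) = 261/((-15*sqrt(25 + (-22)**2))) + 306/((170/(-105))) = 261/((-15*sqrt(25 + 484))) + 306/((170*(-1/105))) = 261/((-15*sqrt(509))) + 306/(-34/21) = 261*(-sqrt(509)/7635) + 306*(-21/34) = -87*sqrt(509)/2545 - 189 = -189 - 87*sqrt(509)/2545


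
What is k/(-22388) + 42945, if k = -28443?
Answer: 961481103/22388 ≈ 42946.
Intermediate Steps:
k/(-22388) + 42945 = -28443/(-22388) + 42945 = -28443*(-1/22388) + 42945 = 28443/22388 + 42945 = 961481103/22388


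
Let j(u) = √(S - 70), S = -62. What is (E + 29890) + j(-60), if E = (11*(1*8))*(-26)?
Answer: 27602 + 2*I*√33 ≈ 27602.0 + 11.489*I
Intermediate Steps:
j(u) = 2*I*√33 (j(u) = √(-62 - 70) = √(-132) = 2*I*√33)
E = -2288 (E = (11*8)*(-26) = 88*(-26) = -2288)
(E + 29890) + j(-60) = (-2288 + 29890) + 2*I*√33 = 27602 + 2*I*√33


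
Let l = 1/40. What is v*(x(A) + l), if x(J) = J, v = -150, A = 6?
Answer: -3615/4 ≈ -903.75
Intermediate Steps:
l = 1/40 ≈ 0.025000
v*(x(A) + l) = -150*(6 + 1/40) = -150*241/40 = -3615/4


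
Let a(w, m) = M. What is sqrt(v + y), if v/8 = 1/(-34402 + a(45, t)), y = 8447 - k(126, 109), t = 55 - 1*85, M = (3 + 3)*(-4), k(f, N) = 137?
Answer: sqrt(2462147967538)/17213 ≈ 91.159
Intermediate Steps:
M = -24 (M = 6*(-4) = -24)
t = -30 (t = 55 - 85 = -30)
y = 8310 (y = 8447 - 1*137 = 8447 - 137 = 8310)
a(w, m) = -24
v = -4/17213 (v = 8/(-34402 - 24) = 8/(-34426) = 8*(-1/34426) = -4/17213 ≈ -0.00023238)
sqrt(v + y) = sqrt(-4/17213 + 8310) = sqrt(143040026/17213) = sqrt(2462147967538)/17213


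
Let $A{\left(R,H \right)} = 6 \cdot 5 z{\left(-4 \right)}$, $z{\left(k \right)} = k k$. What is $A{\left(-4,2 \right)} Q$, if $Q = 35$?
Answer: $16800$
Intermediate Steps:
$z{\left(k \right)} = k^{2}$
$A{\left(R,H \right)} = 480$ ($A{\left(R,H \right)} = 6 \cdot 5 \left(-4\right)^{2} = 30 \cdot 16 = 480$)
$A{\left(-4,2 \right)} Q = 480 \cdot 35 = 16800$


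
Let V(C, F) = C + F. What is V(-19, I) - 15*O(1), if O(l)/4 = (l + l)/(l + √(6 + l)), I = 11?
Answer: 12 - 20*√7 ≈ -40.915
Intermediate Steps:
O(l) = 8*l/(l + √(6 + l)) (O(l) = 4*((l + l)/(l + √(6 + l))) = 4*((2*l)/(l + √(6 + l))) = 4*(2*l/(l + √(6 + l))) = 8*l/(l + √(6 + l)))
V(-19, I) - 15*O(1) = (-19 + 11) - 15*8*1/(1 + √(6 + 1)) = -8 - 15*8*1/(1 + √7) = -8 - 15*8/(1 + √7) = -8 - 120/(1 + √7)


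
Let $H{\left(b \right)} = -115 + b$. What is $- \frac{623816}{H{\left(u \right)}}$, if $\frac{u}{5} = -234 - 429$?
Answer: $\frac{311908}{1715} \approx 181.87$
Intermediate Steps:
$u = -3315$ ($u = 5 \left(-234 - 429\right) = 5 \left(-663\right) = -3315$)
$- \frac{623816}{H{\left(u \right)}} = - \frac{623816}{-115 - 3315} = - \frac{623816}{-3430} = \left(-623816\right) \left(- \frac{1}{3430}\right) = \frac{311908}{1715}$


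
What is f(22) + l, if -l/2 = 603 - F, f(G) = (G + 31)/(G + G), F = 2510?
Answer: 167869/44 ≈ 3815.2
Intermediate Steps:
f(G) = (31 + G)/(2*G) (f(G) = (31 + G)/((2*G)) = (31 + G)*(1/(2*G)) = (31 + G)/(2*G))
l = 3814 (l = -2*(603 - 1*2510) = -2*(603 - 2510) = -2*(-1907) = 3814)
f(22) + l = (½)*(31 + 22)/22 + 3814 = (½)*(1/22)*53 + 3814 = 53/44 + 3814 = 167869/44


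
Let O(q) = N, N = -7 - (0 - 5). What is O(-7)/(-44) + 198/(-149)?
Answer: -4207/3278 ≈ -1.2834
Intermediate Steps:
N = -2 (N = -7 - 1*(-5) = -7 + 5 = -2)
O(q) = -2
O(-7)/(-44) + 198/(-149) = -2/(-44) + 198/(-149) = -2*(-1/44) + 198*(-1/149) = 1/22 - 198/149 = -4207/3278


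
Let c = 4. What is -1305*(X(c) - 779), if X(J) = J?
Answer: 1011375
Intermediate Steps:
-1305*(X(c) - 779) = -1305*(4 - 779) = -1305*(-775) = 1011375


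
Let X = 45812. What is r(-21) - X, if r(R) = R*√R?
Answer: -45812 - 21*I*√21 ≈ -45812.0 - 96.234*I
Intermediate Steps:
r(R) = R^(3/2)
r(-21) - X = (-21)^(3/2) - 1*45812 = -21*I*√21 - 45812 = -45812 - 21*I*√21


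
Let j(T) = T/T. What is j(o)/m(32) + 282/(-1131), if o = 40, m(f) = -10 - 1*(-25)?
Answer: -1033/5655 ≈ -0.18267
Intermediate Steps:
m(f) = 15 (m(f) = -10 + 25 = 15)
j(T) = 1
j(o)/m(32) + 282/(-1131) = 1/15 + 282/(-1131) = 1*(1/15) + 282*(-1/1131) = 1/15 - 94/377 = -1033/5655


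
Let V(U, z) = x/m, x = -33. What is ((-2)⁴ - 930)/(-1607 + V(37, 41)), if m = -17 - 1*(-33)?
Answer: 14624/25745 ≈ 0.56803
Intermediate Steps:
m = 16 (m = -17 + 33 = 16)
V(U, z) = -33/16
((-2)⁴ - 930)/(-1607 + V(37, 41)) = ((-2)⁴ - 930)/(-1607 - 33/16) = (16 - 930)/(-25745/16) = -914*(-16/25745) = 14624/25745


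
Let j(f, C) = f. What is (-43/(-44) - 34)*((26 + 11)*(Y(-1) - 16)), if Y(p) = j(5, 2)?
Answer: 53761/4 ≈ 13440.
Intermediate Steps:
Y(p) = 5
(-43/(-44) - 34)*((26 + 11)*(Y(-1) - 16)) = (-43/(-44) - 34)*((26 + 11)*(5 - 16)) = (-43*(-1/44) - 34)*(37*(-11)) = (43/44 - 34)*(-407) = -1453/44*(-407) = 53761/4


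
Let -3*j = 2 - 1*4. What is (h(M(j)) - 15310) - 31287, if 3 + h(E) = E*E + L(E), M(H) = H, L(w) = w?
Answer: -419390/9 ≈ -46599.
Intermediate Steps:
j = ⅔ (j = -(2 - 1*4)/3 = -(2 - 4)/3 = -⅓*(-2) = ⅔ ≈ 0.66667)
h(E) = -3 + E + E² (h(E) = -3 + (E*E + E) = -3 + (E² + E) = -3 + (E + E²) = -3 + E + E²)
(h(M(j)) - 15310) - 31287 = ((-3 + ⅔ + (⅔)²) - 15310) - 31287 = ((-3 + ⅔ + 4/9) - 15310) - 31287 = (-17/9 - 15310) - 31287 = -137807/9 - 31287 = -419390/9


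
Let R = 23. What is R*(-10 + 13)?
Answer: 69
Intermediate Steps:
R*(-10 + 13) = 23*(-10 + 13) = 23*3 = 69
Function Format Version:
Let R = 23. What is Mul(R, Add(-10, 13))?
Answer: 69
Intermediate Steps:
Mul(R, Add(-10, 13)) = Mul(23, Add(-10, 13)) = Mul(23, 3) = 69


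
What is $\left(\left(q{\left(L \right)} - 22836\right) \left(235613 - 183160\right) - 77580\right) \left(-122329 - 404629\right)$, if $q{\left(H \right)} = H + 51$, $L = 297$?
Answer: $621621074480952$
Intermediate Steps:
$q{\left(H \right)} = 51 + H$
$\left(\left(q{\left(L \right)} - 22836\right) \left(235613 - 183160\right) - 77580\right) \left(-122329 - 404629\right) = \left(\left(\left(51 + 297\right) - 22836\right) \left(235613 - 183160\right) - 77580\right) \left(-122329 - 404629\right) = \left(\left(348 - 22836\right) 52453 - 77580\right) \left(-122329 - 404629\right) = \left(\left(-22488\right) 52453 - 77580\right) \left(-122329 - 404629\right) = \left(-1179563064 - 77580\right) \left(-526958\right) = \left(-1179640644\right) \left(-526958\right) = 621621074480952$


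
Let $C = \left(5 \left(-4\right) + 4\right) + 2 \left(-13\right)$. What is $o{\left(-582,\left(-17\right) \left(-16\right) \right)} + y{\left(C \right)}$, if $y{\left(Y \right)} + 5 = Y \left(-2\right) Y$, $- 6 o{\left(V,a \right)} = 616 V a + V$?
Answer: $16249108$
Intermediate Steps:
$o{\left(V,a \right)} = - \frac{V}{6} - \frac{308 V a}{3}$ ($o{\left(V,a \right)} = - \frac{616 V a + V}{6} = - \frac{V + 616 V a}{6} = - \frac{V}{6} - \frac{308 V a}{3}$)
$C = -42$ ($C = \left(-20 + 4\right) - 26 = -16 - 26 = -42$)
$y{\left(Y \right)} = -5 - 2 Y^{2}$ ($y{\left(Y \right)} = -5 + Y \left(-2\right) Y = -5 + - 2 Y Y = -5 - 2 Y^{2}$)
$o{\left(-582,\left(-17\right) \left(-16\right) \right)} + y{\left(C \right)} = \left(- \frac{1}{6}\right) \left(-582\right) \left(1 + 616 \left(\left(-17\right) \left(-16\right)\right)\right) - \left(5 + 2 \left(-42\right)^{2}\right) = \left(- \frac{1}{6}\right) \left(-582\right) \left(1 + 616 \cdot 272\right) - 3533 = \left(- \frac{1}{6}\right) \left(-582\right) \left(1 + 167552\right) - 3533 = \left(- \frac{1}{6}\right) \left(-582\right) 167553 - 3533 = 16252641 - 3533 = 16249108$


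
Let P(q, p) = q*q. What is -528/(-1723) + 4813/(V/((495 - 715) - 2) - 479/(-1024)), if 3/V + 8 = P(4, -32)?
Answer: 314206892464/30426457 ≈ 10327.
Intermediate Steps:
P(q, p) = q**2
V = 3/8 (V = 3/(-8 + 4**2) = 3/(-8 + 16) = 3/8 ≈ 0.37500)
-528/(-1723) + 4813/(V/((495 - 715) - 2) - 479/(-1024)) = -528/(-1723) + 4813/(3/(8*((495 - 715) - 2)) - 479/(-1024)) = -528*(-1/1723) + 4813/(3/(8*(-220 - 2)) - 479*(-1/1024)) = 528/1723 + 4813/((3/8)/(-222) + 479/1024) = 528/1723 + 4813/((3/8)*(-1/222) + 479/1024) = 528/1723 + 4813/(-1/592 + 479/1024) = 528/1723 + 4813/(17659/37888) = 528/1723 + 4813*(37888/17659) = 528/1723 + 182354944/17659 = 314206892464/30426457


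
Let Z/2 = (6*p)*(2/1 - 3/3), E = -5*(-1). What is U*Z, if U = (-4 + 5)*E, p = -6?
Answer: -360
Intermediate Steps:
E = 5
U = 5 (U = (-4 + 5)*5 = 1*5 = 5)
Z = -72 (Z = 2*((6*(-6))*(2/1 - 3/3)) = 2*(-36*(2*1 - 3*⅓)) = 2*(-36*(2 - 1)) = 2*(-36*1) = 2*(-36) = -72)
U*Z = 5*(-72) = -360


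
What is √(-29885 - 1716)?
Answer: I*√31601 ≈ 177.77*I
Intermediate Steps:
√(-29885 - 1716) = √(-31601) = I*√31601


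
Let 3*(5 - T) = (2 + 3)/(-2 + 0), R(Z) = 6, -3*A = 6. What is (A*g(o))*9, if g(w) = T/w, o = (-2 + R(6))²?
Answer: -105/16 ≈ -6.5625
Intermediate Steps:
A = -2 (A = -⅓*6 = -2)
T = 35/6 (T = 5 - (2 + 3)/(3*(-2 + 0)) = 5 - 5/(3*(-2)) = 5 - 5*(-1)/(3*2) = 5 - ⅓*(-5/2) = 5 + ⅚ = 35/6 ≈ 5.8333)
o = 16 (o = (-2 + 6)² = 4² = 16)
g(w) = 35/(6*w)
(A*g(o))*9 = -35/(3*16)*9 = -2*35/96*9 = -35/48*9 = -105/16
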